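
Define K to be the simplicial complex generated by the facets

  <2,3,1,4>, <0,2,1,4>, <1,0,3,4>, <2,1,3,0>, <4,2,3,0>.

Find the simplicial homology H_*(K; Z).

H_0 = Z,  H_1 = 0,  H_2 = 0,  H_3 = Z.

We work with the vertex ordering 0 < 1 < 2 < 3 < 4. The simplices of K, each written with vertices in increasing order, are:

  0-simplices (5): [0], [1], [2], [3], [4]
  1-simplices (10): [0,1], [0,2], [0,3], [0,4], [1,2], [1,3], [1,4], [2,3], [2,4], [3,4]
  2-simplices (10): [0,1,2], [0,1,3], [0,1,4], [0,2,3], [0,2,4], [0,3,4], [1,2,3], [1,2,4], [1,3,4], [2,3,4]
  3-simplices (5): [0,1,2,3], [0,1,2,4], [0,1,3,4], [0,2,3,4], [1,2,3,4]

giving chain groups C_0 ≅ Z^5, C_1 ≅ Z^10, C_2 ≅ Z^10, C_3 ≅ Z^5.

Boundary ∂_1: C_1 → C_0 maps an edge to its endpoints' difference, ∂[p,q] = q − p.
The resulting 5×10 matrix has rank 4, and its Smith normal form has invariant factors (1,1,1,1).

The boundary map ∂_2: C_2 → C_1 acts by ∂[p,q,r] = [q,r] − [p,r] + [p,q]. For instance
  ∂[0,1,2] = [1,2] − [0,2] + [0,1],
  ∂[2,3,4] = [3,4] − [2,4] + [2,3].
The resulting 10×10 matrix has rank 6, and its Smith normal form has invariant factors (1,1,1,1,1,1).

Boundary ∂_3: C_3 → C_2 sends each 3-simplex σ to the alternating sum Σ_i (−1)^i (σ with its i-th vertex removed). For instance
  ∂[0,1,2,4] = [1,2,4] − [0,2,4] + [0,1,4] − [0,1,2],
  ∂[0,1,3,4] = [1,3,4] − [0,3,4] + [0,1,4] − [0,1,3].
This gives a 10×5 integer matrix of rank 4; reducing to Smith normal form yields diagonal entries (1,1,1,1).

Reading off H_k = ker ∂_k / im ∂_{k+1}:

  H_0: rank C_0 − rank ∂_1 = 5 − 4 = 1, and the invariant factors of ∂_1 are all 1, so H_0 ≅ Z.
  H_1: rank ker ∂_1 − rank ∂_2 = (10 − 4) − 6 = 0, and the invariant factors of ∂_2 are all 1, so H_1 ≅ 0.
  H_2: rank ker ∂_2 − rank ∂_3 = (10 − 6) − 4 = 0, and the invariant factors of ∂_3 are all 1, so H_2 ≅ 0.
  H_3: rank ker ∂_3 − rank ∂_4 = (5 − 4) − 0 = 1, and there is no ∂_4, so H_3 ≅ Z.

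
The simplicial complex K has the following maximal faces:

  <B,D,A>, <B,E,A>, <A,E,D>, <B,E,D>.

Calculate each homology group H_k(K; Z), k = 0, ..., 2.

We work with the vertex ordering A < B < D < E. The simplices of K, each written with vertices in increasing order, are:

  0-simplices (4): A, B, D, E
  1-simplices (6): AB, AD, AE, BD, BE, DE
  2-simplices (4): ABD, ABE, ADE, BDE

Hence C_0 ≅ Z^4, C_1 ≅ Z^6, C_2 ≅ Z^4.

∂_1: C_1 → C_0 is given by ∂[p,q] = [q] − [p].
As a 4×6 matrix over Z this has rank 3, with invariant factors (1,1,1).

∂_2: C_2 → C_1 maps a triangle to the signed sum of its edges. For instance
  ∂BDE = DE − BE + BD,
  ∂ABE = BE − AE + AB.
This gives a 6×4 integer matrix of rank 3; reducing to Smith normal form yields diagonal entries (1,1,1).

Computing H_k = (kernel of ∂_k) / (image of ∂_{k+1}):

  H_0: rank C_0 − rank ∂_1 = 4 − 3 = 1, and the invariant factors of ∂_1 are all 1, so H_0 = Z.
  H_1: rank ker ∂_1 − rank ∂_2 = (6 − 3) − 3 = 0, and the invariant factors of ∂_2 are all 1, so H_1 = 0.
  H_2: rank ker ∂_2 − rank ∂_3 = (4 − 3) − 0 = 1, and there is no ∂_3, so H_2 = Z.

(K is a triangulation of the 2-sphere S^2.)

H_0 = Z,  H_1 = 0,  H_2 = Z.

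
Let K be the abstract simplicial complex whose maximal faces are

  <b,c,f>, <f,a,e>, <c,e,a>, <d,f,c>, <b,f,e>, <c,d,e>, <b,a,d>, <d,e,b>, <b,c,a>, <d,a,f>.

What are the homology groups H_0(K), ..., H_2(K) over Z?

H_0 = Z,  H_1 = Z_2,  H_2 = 0.

K has 6 vertices, 15 edges, 10 triangles.
rank ∂_0 = 0, rank ∂_1 = 5 ⇒ b_0 = 6 − 0 − 5 = 1; all invariant factors of ∂_1 are 1 so no torsion. So H_0 ≅ Z.
rank ∂_1 = 5, rank ∂_2 = 10 ⇒ b_1 = 15 − 5 − 10 = 0; ∂_2 has invariant factor(s) [2] giving torsion. So H_1 ≅ Z_2.
rank ∂_2 = 10, rank ∂_3 = 0 ⇒ b_2 = 10 − 10 − 0 = 0. So H_2 ≅ 0.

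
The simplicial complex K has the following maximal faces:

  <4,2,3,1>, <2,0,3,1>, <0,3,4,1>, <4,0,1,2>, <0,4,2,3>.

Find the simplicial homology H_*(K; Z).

We work with the vertex ordering 0 < 1 < 2 < 3 < 4. The simplices of K, each written with vertices in increasing order, are:

  0-simplices (5): [0], [1], [2], [3], [4]
  1-simplices (10): [0,1], [0,2], [0,3], [0,4], [1,2], [1,3], [1,4], [2,3], [2,4], [3,4]
  2-simplices (10): [0,1,2], [0,1,3], [0,1,4], [0,2,3], [0,2,4], [0,3,4], [1,2,3], [1,2,4], [1,3,4], [2,3,4]
  3-simplices (5): [0,1,2,3], [0,1,2,4], [0,1,3,4], [0,2,3,4], [1,2,3,4]

giving chain groups C_0 ≅ Z^5, C_1 ≅ Z^10, C_2 ≅ Z^10, C_3 ≅ Z^5.

The boundary map ∂_1: C_1 → C_0 is given by ∂[p,q] = [q] − [p]. For instance
  ∂[0,4] = [4] − [0].
The 5×10 boundary matrix has rank 4 and Smith normal form diag(1,1,1,1).

∂_2: C_2 → C_1 maps a triangle to the signed sum of its edges. For instance
  ∂[0,3,4] = [3,4] − [0,4] + [0,3],
  ∂[0,2,4] = [2,4] − [0,4] + [0,2].
The resulting 10×10 matrix has rank 6, and its Smith normal form has invariant factors (1,1,1,1,1,1).

The boundary map ∂_3: C_3 → C_2 sends each 3-simplex σ to the alternating sum Σ_i (−1)^i (σ with its i-th vertex removed). For instance
  ∂[1,2,3,4] = [2,3,4] − [1,3,4] + [1,2,4] − [1,2,3],
  ∂[0,1,3,4] = [1,3,4] − [0,3,4] + [0,1,4] − [0,1,3].
The 10×5 boundary matrix has rank 4 and Smith normal form diag(1,1,1,1).

Now H_k = ker ∂_k / im ∂_{k+1}, so:

  H_0: rank C_0 − rank ∂_1 = 5 − 4 = 1, and the invariant factors of ∂_1 are all 1, so H_0 = Z.
  H_1: rank ker ∂_1 − rank ∂_2 = (10 − 4) − 6 = 0, and the invariant factors of ∂_2 are all 1, so H_1 = 0.
  H_2: rank ker ∂_2 − rank ∂_3 = (10 − 6) − 4 = 0, and the invariant factors of ∂_3 are all 1, so H_2 = 0.
  H_3: rank ker ∂_3 − rank ∂_4 = (5 − 4) − 0 = 1, and there is no ∂_4, so H_3 = Z.

H_0 ≅ Z,  H_1 = 0,  H_2 = 0,  H_3 ≅ Z.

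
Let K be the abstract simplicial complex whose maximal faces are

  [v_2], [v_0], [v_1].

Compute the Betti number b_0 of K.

b_0 = 3.

Fix the vertex order v_0 < v_1 < v_2 and write every simplex with vertices in increasing order. Then dim K = 0 and the simplices of K are:

  0-simplices (3): [v_0], [v_1], [v_2]

giving chain groups C_0 ≅ Z^3.

From H_k ≅ ker(∂_k) / im(∂_{k+1}) we obtain:

  H_0: rank C_0 − rank ∂_1 = 3 − 0 = 3, and there is no ∂_1, so H_0 ≅ Z^3.

(K is a triangulation of a set of 3 points.)

Hence the Betti numbers are b_0 = 3.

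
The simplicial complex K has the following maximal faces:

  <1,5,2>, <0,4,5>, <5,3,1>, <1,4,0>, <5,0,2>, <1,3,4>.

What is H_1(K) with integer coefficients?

H_1 ≅ Z.

Fix the vertex order 0 < 1 < 2 < 3 < 4 < 5 and write every simplex with vertices in increasing order. Then dim K = 2 and the simplices of K are:

  0-simplices (6): [0], [1], [2], [3], [4], [5]
  1-simplices (12): [0,1], [0,2], [0,4], [0,5], [1,2], [1,3], [1,4], [1,5], [2,5], [3,4], [3,5], [4,5]
  2-simplices (6): [0,1,4], [0,2,5], [0,4,5], [1,2,5], [1,3,4], [1,3,5]

Hence C_0 ≅ Z^6, C_1 ≅ Z^12, C_2 ≅ Z^6.

Boundary ∂_1: C_1 → C_0 maps an edge to its endpoints' difference, ∂[p,q] = q − p.
This gives a 6×12 integer matrix of rank 5; reducing to Smith normal form yields diagonal entries (1,1,1,1,1).

Boundary ∂_2: C_2 → C_1 sends each 2-simplex [p,q,r] to [q,r] − [p,r] + [p,q]. For instance
  ∂[0,4,5] = [4,5] − [0,5] + [0,4],
  ∂[0,2,5] = [2,5] − [0,5] + [0,2].
As a 12×6 matrix over Z this has rank 6, with invariant factors (1,1,1,1,1,1).

Now H_k = ker ∂_k / im ∂_{k+1}, so:

  H_1: rank ker ∂_1 − rank ∂_2 = (12 − 5) − 6 = 1, and the invariant factors of ∂_2 are all 1, so H_1 = Z.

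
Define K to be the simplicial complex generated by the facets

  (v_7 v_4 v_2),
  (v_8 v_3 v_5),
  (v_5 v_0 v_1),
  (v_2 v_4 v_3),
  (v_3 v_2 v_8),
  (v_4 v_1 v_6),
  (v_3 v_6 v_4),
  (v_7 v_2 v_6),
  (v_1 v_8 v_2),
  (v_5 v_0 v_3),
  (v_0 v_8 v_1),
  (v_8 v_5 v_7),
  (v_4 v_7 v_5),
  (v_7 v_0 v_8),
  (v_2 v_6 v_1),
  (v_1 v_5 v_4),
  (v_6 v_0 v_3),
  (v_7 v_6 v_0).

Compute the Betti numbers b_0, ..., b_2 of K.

b_0 = 1, b_1 = 1, b_2 = 0.

We work with the vertex ordering v_0 < v_1 < v_2 < v_3 < v_4 < v_5 < v_6 < v_7 < v_8. The simplices of K, each written with vertices in increasing order, are:

  0-simplices (9): [v_0], [v_1], [v_2], [v_3], [v_4], [v_5], [v_6], [v_7], [v_8]
  1-simplices (27): (27 of them)
  2-simplices (18): (18 of them)

Hence C_0 ≅ Z^9, C_1 ≅ Z^27, C_2 ≅ Z^18.

∂_1: C_1 → C_0 sends each edge [p,q] (with p < q) to q − p.
The 9×27 boundary matrix has rank 8 and Smith normal form diag(1,1,1,1,1,1,1,1).

Boundary ∂_2: C_2 → C_1 sends each 2-simplex [p,q,r] to [q,r] − [p,r] + [p,q]. For instance
  ∂[v_0,v_6,v_7] = [v_6,v_7] − [v_0,v_7] + [v_0,v_6],
  ∂[v_1,v_2,v_8] = [v_2,v_8] − [v_1,v_8] + [v_1,v_2].
The resulting 27×18 matrix has rank 18, and its Smith normal form has invariant factors (1,1,1,1,1,1,1,1,1,1,1,1,1,1,1,1,1,2).

Computing H_k = (kernel of ∂_k) / (image of ∂_{k+1}):

  H_0: rank C_0 − rank ∂_1 = 9 − 8 = 1, and the invariant factors of ∂_1 are all 1, so H_0 ≅ Z.
  H_1: rank ker ∂_1 − rank ∂_2 = (27 − 8) − 18 = 1, and ∂_2 has invariant factor 2 > 1, so H_1 ≅ Z ⊕ Z/2Z.
  H_2: rank ker ∂_2 − rank ∂_3 = (18 − 18) − 0 = 0, and there is no ∂_3, so H_2 ≅ 0.

As a check, the Euler characteristic is 9 − 27 + 18 = 0, which agrees with 1 − 1 + 0 = 0.

Hence the Betti numbers are b_0 = 1, b_1 = 1, b_2 = 0.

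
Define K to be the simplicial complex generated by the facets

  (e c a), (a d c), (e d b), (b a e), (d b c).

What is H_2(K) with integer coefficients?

Fix the vertex order a < b < c < d < e and write every simplex with vertices in increasing order. Then dim K = 2 and the simplices of K are:

  0-simplices (5): a, b, c, d, e
  1-simplices (10): ab, ac, ad, ae, bc, bd, be, cd, ce, de
  2-simplices (5): abe, acd, ace, bcd, bde

Hence C_0 ≅ Z^5, C_1 ≅ Z^10, C_2 ≅ Z^5.

∂_1: C_1 → C_0 maps an edge to its endpoints' difference, ∂[p,q] = q − p. For instance
  ∂cd = d − c.
The resulting 5×10 matrix has rank 4, and its Smith normal form has invariant factors (1,1,1,1).

Boundary ∂_2: C_2 → C_1 sends each 2-simplex [p,q,r] to [q,r] − [p,r] + [p,q]. For instance
  ∂ace = ce − ae + ac,
  ∂bcd = cd − bd + bc.
This gives a 10×5 integer matrix of rank 5; reducing to Smith normal form yields diagonal entries (1,1,1,1,1).

Computing H_k = (kernel of ∂_k) / (image of ∂_{k+1}):

  H_2: rank ker ∂_2 − rank ∂_3 = (5 − 5) − 0 = 0, and there is no ∂_3, so H_2 = 0.

(K is a triangulation of the Möbius band.)

H_2 ≅ 0.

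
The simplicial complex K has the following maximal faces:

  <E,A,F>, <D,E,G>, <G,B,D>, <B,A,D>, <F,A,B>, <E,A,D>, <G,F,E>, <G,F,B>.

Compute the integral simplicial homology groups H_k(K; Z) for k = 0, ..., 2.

Order the vertices as A < B < D < E < F < G. Listing each simplex with vertices in this order, K has dimension 2 with simplices:

  0-simplices (6): A, B, D, E, F, G
  1-simplices (12): AB, AD, AE, AF, BD, BF, BG, DE, DG, EF, EG, FG
  2-simplices (8): ABD, ABF, ADE, AEF, BDG, BFG, DEG, EFG

giving chain groups C_0 ≅ Z^6, C_1 ≅ Z^12, C_2 ≅ Z^8.

The boundary map ∂_1: C_1 → C_0 is given by ∂[p,q] = [q] − [p].
This gives a 6×12 integer matrix of rank 5; reducing to Smith normal form yields diagonal entries (1,1,1,1,1).

Boundary ∂_2: C_2 → C_1 maps a triangle to the signed sum of its edges. For instance
  ∂BFG = FG − BG + BF,
  ∂ABD = BD − AD + AB.
This gives a 12×8 integer matrix of rank 7; reducing to Smith normal form yields diagonal entries (1,1,1,1,1,1,1).

From H_k ≅ ker(∂_k) / im(∂_{k+1}) we obtain:

  H_0: rank C_0 − rank ∂_1 = 6 − 5 = 1, and the invariant factors of ∂_1 are all 1, so H_0 = Z.
  H_1: rank ker ∂_1 − rank ∂_2 = (12 − 5) − 7 = 0, and the invariant factors of ∂_2 are all 1, so H_1 = 0.
  H_2: rank ker ∂_2 − rank ∂_3 = (8 − 7) − 0 = 1, and there is no ∂_3, so H_2 = Z.

(K is a triangulation of the 2-sphere S^2.)

H_0 = Z,  H_1 = 0,  H_2 = Z.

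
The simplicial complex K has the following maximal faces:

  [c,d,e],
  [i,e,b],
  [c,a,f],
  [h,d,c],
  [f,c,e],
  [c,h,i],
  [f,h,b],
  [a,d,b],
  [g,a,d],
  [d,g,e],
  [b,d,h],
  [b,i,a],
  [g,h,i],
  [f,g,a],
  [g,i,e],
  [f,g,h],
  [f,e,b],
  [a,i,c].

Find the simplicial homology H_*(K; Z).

Fix the vertex order a < b < c < d < e < f < g < h < i and write every simplex with vertices in increasing order. Then dim K = 2 and the simplices of K are:

  0-simplices (9): a, b, c, d, e, f, g, h, i
  1-simplices (27): ab, ac, ad, af, ag, ai, bd, be, bf, bh, bi, cd, ce, cf, ch, ci, de, dg, dh, ef, eg, ei, fg, fh, gh, gi, hi
  2-simplices (18): abd, abi, acf, aci, adg, afg, bdh, bef, bei, bfh, cde, cdh, cef, chi, deg, egi, fgh, ghi

giving chain groups C_0 ≅ Z^9, C_1 ≅ Z^27, C_2 ≅ Z^18.

The boundary map ∂_1: C_1 → C_0 sends each edge [p,q] (with p < q) to q − p.
The resulting 9×27 matrix has rank 8, and its Smith normal form has invariant factors (1,1,1,1,1,1,1,1).

The boundary map ∂_2: C_2 → C_1 maps a triangle to the signed sum of its edges. For instance
  ∂cef = ef − cf + ce,
  ∂abd = bd − ad + ab.
As a 27×18 matrix over Z this has rank 17, with invariant factors (1,1,1,1,1,1,1,1,1,1,1,1,1,1,1,1,1).

From H_k ≅ ker(∂_k) / im(∂_{k+1}) we obtain:

  H_0: rank C_0 − rank ∂_1 = 9 − 8 = 1, and the invariant factors of ∂_1 are all 1, so H_0 ≅ Z.
  H_1: rank ker ∂_1 − rank ∂_2 = (27 − 8) − 17 = 2, and the invariant factors of ∂_2 are all 1, so H_1 ≅ Z^2.
  H_2: rank ker ∂_2 − rank ∂_3 = (18 − 17) − 0 = 1, and there is no ∂_3, so H_2 ≅ Z.

As a check, the Euler characteristic is 9 − 27 + 18 = 0, which agrees with 1 − 2 + 1 = 0.
(K is a triangulation of the torus T^2.)

H_0 ≅ Z,  H_1 ≅ Z^2,  H_2 ≅ Z.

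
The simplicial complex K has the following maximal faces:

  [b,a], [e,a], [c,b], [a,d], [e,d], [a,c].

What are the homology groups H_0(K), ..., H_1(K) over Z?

H_0 = Z,  H_1 = Z^2.

We work with the vertex ordering a < b < c < d < e. The simplices of K, each written with vertices in increasing order, are:

  0-simplices (5): a, b, c, d, e
  1-simplices (6): ab, ac, ad, ae, bc, de

giving chain groups C_0 ≅ Z^5, C_1 ≅ Z^6.

∂_1: C_1 → C_0 is given by ∂[p,q] = [q] − [p]. For instance
  ∂ab = b − a.
The resulting 5×6 matrix has rank 4, and its Smith normal form has invariant factors (1,1,1,1).

Now H_k = ker ∂_k / im ∂_{k+1}, so:

  H_0: rank C_0 − rank ∂_1 = 5 − 4 = 1, and the invariant factors of ∂_1 are all 1, so H_0 = Z.
  H_1: rank ker ∂_1 − rank ∂_2 = (6 − 4) − 0 = 2, and there is no ∂_2, so H_1 = Z^2.

(K is a triangulation of a wedge of 2 circles.)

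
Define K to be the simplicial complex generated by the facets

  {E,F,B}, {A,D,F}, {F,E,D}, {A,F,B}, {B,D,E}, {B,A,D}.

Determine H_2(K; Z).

H_2 = Z.

K has 5 vertices, 9 edges, 6 triangles.
rank ∂_2 = 5, rank ∂_3 = 0 ⇒ b_2 = 6 − 5 − 0 = 1. So H_2 ≅ Z.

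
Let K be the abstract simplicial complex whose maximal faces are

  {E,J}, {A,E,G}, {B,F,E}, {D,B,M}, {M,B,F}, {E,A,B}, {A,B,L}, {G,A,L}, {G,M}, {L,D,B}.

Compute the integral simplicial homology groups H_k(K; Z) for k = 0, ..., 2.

H_0 = Z,  H_1 = Z,  H_2 = 0.

Take the total order A < B < D < E < F < G < J < L < M on the vertex set. Then K (dimension 2) consists of the simplices:

  0-simplices (9): A, B, D, E, F, G, J, L, M
  1-simplices (17): AB, AE, AG, AL, BD, BE, BF, BL, BM, DL, DM, EF, EG, EJ, FM, GL, GM
  2-simplices (8): ABE, ABL, AEG, AGL, BDL, BDM, BEF, BFM

Hence C_0 ≅ Z^9, C_1 ≅ Z^17, C_2 ≅ Z^8.

∂_1: C_1 → C_0 sends each edge [p,q] (with p < q) to q − p. For instance
  ∂GL = L − G.
The 9×17 boundary matrix has rank 8 and Smith normal form diag(1,1,1,1,1,1,1,1).

The boundary map ∂_2: C_2 → C_1 maps a triangle to the signed sum of its edges. For instance
  ∂BFM = FM − BM + BF,
  ∂AGL = GL − AL + AG.
The resulting 17×8 matrix has rank 8, and its Smith normal form has invariant factors (1,1,1,1,1,1,1,1).

From H_k ≅ ker(∂_k) / im(∂_{k+1}) we obtain:

  H_0: rank C_0 − rank ∂_1 = 9 − 8 = 1, and the invariant factors of ∂_1 are all 1, so H_0 = Z.
  H_1: rank ker ∂_1 − rank ∂_2 = (17 − 8) − 8 = 1, and the invariant factors of ∂_2 are all 1, so H_1 = Z.
  H_2: rank ker ∂_2 − rank ∂_3 = (8 − 8) − 0 = 0, and there is no ∂_3, so H_2 = 0.

As a check, the Euler characteristic is 9 − 17 + 8 = 0, which agrees with 1 − 1 + 0 = 0.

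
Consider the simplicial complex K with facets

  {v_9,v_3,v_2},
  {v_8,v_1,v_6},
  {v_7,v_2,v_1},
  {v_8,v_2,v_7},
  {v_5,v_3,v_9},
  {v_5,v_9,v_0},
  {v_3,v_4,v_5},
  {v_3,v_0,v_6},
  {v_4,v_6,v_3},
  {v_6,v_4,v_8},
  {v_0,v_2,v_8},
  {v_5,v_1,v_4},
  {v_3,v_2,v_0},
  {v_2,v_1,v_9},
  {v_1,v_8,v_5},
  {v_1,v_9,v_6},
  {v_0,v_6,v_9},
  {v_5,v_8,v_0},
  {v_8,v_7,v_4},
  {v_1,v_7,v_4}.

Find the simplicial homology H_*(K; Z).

H_0 = Z,  H_1 = Z ⊕ Z/2Z,  H_2 = 0.

K has 10 vertices, 30 edges, 20 triangles.
rank ∂_0 = 0, rank ∂_1 = 9 ⇒ b_0 = 10 − 0 − 9 = 1; all invariant factors of ∂_1 are 1 so no torsion. So H_0 = Z.
rank ∂_1 = 9, rank ∂_2 = 20 ⇒ b_1 = 30 − 9 − 20 = 1; ∂_2 has invariant factor(s) [2] giving torsion. So H_1 = Z ⊕ Z/2Z.
rank ∂_2 = 20, rank ∂_3 = 0 ⇒ b_2 = 20 − 20 − 0 = 0. So H_2 = 0.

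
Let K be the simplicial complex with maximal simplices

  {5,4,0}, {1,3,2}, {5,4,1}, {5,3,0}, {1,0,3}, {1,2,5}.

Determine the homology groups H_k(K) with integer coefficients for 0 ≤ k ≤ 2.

K has 6 vertices, 12 edges, 6 triangles.
rank ∂_0 = 0, rank ∂_1 = 5 ⇒ b_0 = 6 − 0 − 5 = 1; all invariant factors of ∂_1 are 1 so no torsion. So H_0 = Z.
rank ∂_1 = 5, rank ∂_2 = 6 ⇒ b_1 = 12 − 5 − 6 = 1; all invariant factors of ∂_2 are 1 so no torsion. So H_1 = Z.
rank ∂_2 = 6, rank ∂_3 = 0 ⇒ b_2 = 6 − 6 − 0 = 0. So H_2 = 0.

H_0 ≅ Z,  H_1 ≅ Z,  H_2 = 0.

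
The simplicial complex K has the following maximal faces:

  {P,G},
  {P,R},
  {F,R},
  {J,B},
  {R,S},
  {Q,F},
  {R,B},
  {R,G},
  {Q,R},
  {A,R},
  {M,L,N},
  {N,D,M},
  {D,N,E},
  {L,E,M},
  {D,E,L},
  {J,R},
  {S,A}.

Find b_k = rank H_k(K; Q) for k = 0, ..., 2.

b_0 = 2, b_1 = 5, b_2 = 0.

Fix the vertex order A < B < D < E < F < G < J < L < M < N < P < Q < R < S and write every simplex with vertices in increasing order. Then dim K = 2 and the simplices of K are:

  0-simplices (14): A, B, D, E, F, G, J, L, M, N, P, Q, R, S
  1-simplices (22): AR, AS, BJ, BR, DE, DL, DM, DN, EL, EM, EN, FQ, FR, GP, GR, JR, LM, LN, MN, PR, QR, RS
  2-simplices (5): DEL, DEN, DMN, ELM, LMN

Hence C_0 ≅ Z^14, C_1 ≅ Z^22, C_2 ≅ Z^5.

The boundary map ∂_1: C_1 → C_0 sends each edge [p,q] (with p < q) to q − p. For instance
  ∂QR = R − Q.
The resulting 14×22 matrix has rank 12, and its Smith normal form has invariant factors (1,1,1,1,1,1,1,1,1,1,1,1).

The boundary map ∂_2: C_2 → C_1 maps a triangle to the signed sum of its edges. For instance
  ∂ELM = LM − EM + EL,
  ∂DEL = EL − DL + DE.
The resulting 22×5 matrix has rank 5, and its Smith normal form has invariant factors (1,1,1,1,1).

Now H_k = ker ∂_k / im ∂_{k+1}, so:

  H_0: rank C_0 − rank ∂_1 = 14 − 12 = 2, and the invariant factors of ∂_1 are all 1, so H_0 = Z^2.
  H_1: rank ker ∂_1 − rank ∂_2 = (22 − 12) − 5 = 5, and the invariant factors of ∂_2 are all 1, so H_1 = Z^5.
  H_2: rank ker ∂_2 − rank ∂_3 = (5 − 5) − 0 = 0, and there is no ∂_3, so H_2 = 0.

Hence the Betti numbers are b_0 = 2, b_1 = 5, b_2 = 0.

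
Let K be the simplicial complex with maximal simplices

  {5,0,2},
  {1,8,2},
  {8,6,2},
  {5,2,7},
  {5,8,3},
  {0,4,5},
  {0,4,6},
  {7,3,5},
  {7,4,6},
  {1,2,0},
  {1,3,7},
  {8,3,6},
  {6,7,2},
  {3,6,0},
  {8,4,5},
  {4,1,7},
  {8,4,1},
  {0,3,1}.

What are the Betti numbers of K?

Fix the vertex order 0 < 1 < 2 < 3 < 4 < 5 < 6 < 7 < 8 and write every simplex with vertices in increasing order. Then dim K = 2 and the simplices of K are:

  0-simplices (9): [0], [1], [2], [3], [4], [5], [6], [7], [8]
  1-simplices (27): (27 of them)
  2-simplices (18): [0,1,2], [0,1,3], [0,2,5], [0,3,6], [0,4,5], [0,4,6], [1,2,8], [1,3,7], [1,4,7], [1,4,8], [2,5,7], [2,6,7], [2,6,8], [3,5,7], [3,5,8], [3,6,8], [4,5,8], [4,6,7]

Hence C_0 ≅ Z^9, C_1 ≅ Z^27, C_2 ≅ Z^18.

The boundary map ∂_1: C_1 → C_0 maps an edge to its endpoints' difference, ∂[p,q] = q − p. For instance
  ∂[6,8] = [8] − [6].
This gives a 9×27 integer matrix of rank 8; reducing to Smith normal form yields diagonal entries (1,1,1,1,1,1,1,1).

The boundary map ∂_2: C_2 → C_1 acts by ∂[p,q,r] = [q,r] − [p,r] + [p,q]. For instance
  ∂[0,3,6] = [3,6] − [0,6] + [0,3],
  ∂[0,4,6] = [4,6] − [0,6] + [0,4].
The resulting 27×18 matrix has rank 17, and its Smith normal form has invariant factors (1,1,1,1,1,1,1,1,1,1,1,1,1,1,1,1,1).

Reading off H_k = ker ∂_k / im ∂_{k+1}:

  H_0: rank C_0 − rank ∂_1 = 9 − 8 = 1, and the invariant factors of ∂_1 are all 1, so H_0 ≅ Z.
  H_1: rank ker ∂_1 − rank ∂_2 = (27 − 8) − 17 = 2, and the invariant factors of ∂_2 are all 1, so H_1 ≅ Z^2.
  H_2: rank ker ∂_2 − rank ∂_3 = (18 − 17) − 0 = 1, and there is no ∂_3, so H_2 ≅ Z.

(K is a triangulation of the torus T^2.)

Hence the Betti numbers are b_0 = 1, b_1 = 2, b_2 = 1.

b_0 = 1, b_1 = 2, b_2 = 1.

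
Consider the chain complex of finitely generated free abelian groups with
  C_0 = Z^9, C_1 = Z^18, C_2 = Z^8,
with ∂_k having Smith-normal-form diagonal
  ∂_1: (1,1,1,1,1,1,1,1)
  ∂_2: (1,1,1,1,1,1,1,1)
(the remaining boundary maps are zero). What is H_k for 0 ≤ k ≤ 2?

H_0: b_0 = 9 − 0 − 8 = 1; torsion from ∂_1 factors > 1: none. So H_0 = Z.
H_1: b_1 = 18 − 8 − 8 = 2; torsion from ∂_2 factors > 1: none. So H_1 = Z^2.
H_2: b_2 = 8 − 8 − 0 = 0; torsion from ∂_3 factors > 1: none. So H_2 = 0.

H_0 = Z,  H_1 = Z^2,  H_2 = 0.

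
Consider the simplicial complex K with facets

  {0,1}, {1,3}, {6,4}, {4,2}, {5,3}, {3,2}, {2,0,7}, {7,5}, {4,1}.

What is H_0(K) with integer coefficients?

H_0 = Z.

Fix the vertex order 0 < 1 < 2 < 3 < 4 < 5 < 6 < 7 and write every simplex with vertices in increasing order. Then dim K = 2 and the simplices of K are:

  0-simplices (8): [0], [1], [2], [3], [4], [5], [6], [7]
  1-simplices (11): [0,1], [0,2], [0,7], [1,3], [1,4], [2,3], [2,4], [2,7], [3,5], [4,6], [5,7]
  2-simplices (1): [0,2,7]

so the chain groups are C_0 ≅ Z^8, C_1 ≅ Z^11, C_2 ≅ Z^1.

The boundary map ∂_1: C_1 → C_0 maps an edge to its endpoints' difference, ∂[p,q] = q − p.
The 8×11 boundary matrix has rank 7 and Smith normal form diag(1,1,1,1,1,1,1).

∂_2: C_2 → C_1 maps a triangle to the signed sum of its edges. For instance
  ∂[0,2,7] = [2,7] − [0,7] + [0,2].
As a 11×1 matrix over Z this has rank 1, with invariant factors (1).

Now H_k = ker ∂_k / im ∂_{k+1}, so:

  H_0: rank C_0 − rank ∂_1 = 8 − 7 = 1, and the invariant factors of ∂_1 are all 1, so H_0 ≅ Z.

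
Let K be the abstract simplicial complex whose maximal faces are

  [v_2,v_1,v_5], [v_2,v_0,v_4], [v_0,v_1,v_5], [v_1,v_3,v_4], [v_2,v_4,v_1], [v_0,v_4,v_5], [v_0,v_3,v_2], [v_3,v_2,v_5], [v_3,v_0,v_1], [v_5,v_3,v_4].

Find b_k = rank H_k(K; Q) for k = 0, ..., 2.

Fix the vertex order v_0 < v_1 < v_2 < v_3 < v_4 < v_5 and write every simplex with vertices in increasing order. Then dim K = 2 and the simplices of K are:

  0-simplices (6): [v_0], [v_1], [v_2], [v_3], [v_4], [v_5]
  1-simplices (15): (15 of them)
  2-simplices (10): [v_0,v_1,v_3], [v_0,v_1,v_5], [v_0,v_2,v_3], [v_0,v_2,v_4], [v_0,v_4,v_5], [v_1,v_2,v_4], [v_1,v_2,v_5], [v_1,v_3,v_4], [v_2,v_3,v_5], [v_3,v_4,v_5]

Hence C_0 ≅ Z^6, C_1 ≅ Z^15, C_2 ≅ Z^10.

Boundary ∂_1: C_1 → C_0 is given by ∂[p,q] = [q] − [p].
The resulting 6×15 matrix has rank 5, and its Smith normal form has invariant factors (1,1,1,1,1).

The boundary map ∂_2: C_2 → C_1 sends each 2-simplex [p,q,r] to [q,r] − [p,r] + [p,q]. For instance
  ∂[v_1,v_2,v_5] = [v_2,v_5] − [v_1,v_5] + [v_1,v_2],
  ∂[v_3,v_4,v_5] = [v_4,v_5] − [v_3,v_5] + [v_3,v_4].
This gives a 15×10 integer matrix of rank 10; reducing to Smith normal form yields diagonal entries (1,1,1,1,1,1,1,1,1,2).

Now H_k = ker ∂_k / im ∂_{k+1}, so:

  H_0: rank C_0 − rank ∂_1 = 6 − 5 = 1, and the invariant factors of ∂_1 are all 1, so H_0 = Z.
  H_1: rank ker ∂_1 − rank ∂_2 = (15 − 5) − 10 = 0, and ∂_2 has invariant factor 2 > 1, so H_1 = Z_2.
  H_2: rank ker ∂_2 − rank ∂_3 = (10 − 10) − 0 = 0, and there is no ∂_3, so H_2 = 0.

(K is a triangulation of the real projective plane RP^2.)

Hence the Betti numbers are b_0 = 1, b_1 = 0, b_2 = 0.

b_0 = 1, b_1 = 0, b_2 = 0.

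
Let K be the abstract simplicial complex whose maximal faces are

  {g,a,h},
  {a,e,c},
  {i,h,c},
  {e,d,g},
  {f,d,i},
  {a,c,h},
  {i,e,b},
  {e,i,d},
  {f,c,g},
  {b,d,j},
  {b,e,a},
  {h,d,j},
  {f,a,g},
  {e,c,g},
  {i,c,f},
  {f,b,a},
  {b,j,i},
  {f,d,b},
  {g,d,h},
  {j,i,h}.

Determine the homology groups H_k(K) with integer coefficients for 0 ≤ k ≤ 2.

Fix the vertex order a < b < c < d < e < f < g < h < i < j and write every simplex with vertices in increasing order. Then dim K = 2 and the simplices of K are:

  0-simplices (10): a, b, c, d, e, f, g, h, i, j
  1-simplices (30): ab, ac, ae, af, ag, ah, bd, be, bf, bi, bj, ce, cf, cg, ch, ci, de, df, dg, dh, di, dj, eg, ei, fg, fi, gh, hi, hj, ij
  2-simplices (20): abe, abf, ace, ach, afg, agh, bdf, bdj, bei, bij, ceg, cfg, cfi, chi, deg, dei, dfi, dgh, dhj, hij

giving chain groups C_0 ≅ Z^10, C_1 ≅ Z^30, C_2 ≅ Z^20.

The boundary map ∂_1: C_1 → C_0 is given by ∂[p,q] = [q] − [p]. For instance
  ∂ag = g − a.
This gives a 10×30 integer matrix of rank 9; reducing to Smith normal form yields diagonal entries (1,1,1,1,1,1,1,1,1).

The boundary map ∂_2: C_2 → C_1 maps a triangle to the signed sum of its edges. For instance
  ∂abe = be − ae + ab,
  ∂bij = ij − bj + bi.
This gives a 30×20 integer matrix of rank 20; reducing to Smith normal form yields diagonal entries (1,1,1,1,1,1,1,1,1,1,1,1,1,1,1,1,1,1,1,2).

Now H_k = ker ∂_k / im ∂_{k+1}, so:

  H_0: rank C_0 − rank ∂_1 = 10 − 9 = 1, and the invariant factors of ∂_1 are all 1, so H_0 = Z.
  H_1: rank ker ∂_1 − rank ∂_2 = (30 − 9) − 20 = 1, and ∂_2 has invariant factor 2 > 1, so H_1 = Z ⊕ Z/2Z.
  H_2: rank ker ∂_2 − rank ∂_3 = (20 − 20) − 0 = 0, and there is no ∂_3, so H_2 = 0.

(K is a triangulation of the Klein bottle.)

H_0 = Z,  H_1 = Z ⊕ Z/2Z,  H_2 = 0.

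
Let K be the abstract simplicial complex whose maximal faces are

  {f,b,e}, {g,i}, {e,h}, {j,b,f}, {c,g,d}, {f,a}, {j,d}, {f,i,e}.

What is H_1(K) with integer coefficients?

H_1 = Z.

Order the vertices as a < b < c < d < e < f < g < h < i < j. Listing each simplex with vertices in this order, K has dimension 2 with simplices:

  0-simplices (10): a, b, c, d, e, f, g, h, i, j
  1-simplices (14): af, be, bf, bj, cd, cg, dg, dj, ef, eh, ei, fi, fj, gi
  2-simplices (4): bef, bfj, cdg, efi

Hence C_0 ≅ Z^10, C_1 ≅ Z^14, C_2 ≅ Z^4.

Boundary ∂_1: C_1 → C_0 sends each edge [p,q] (with p < q) to q − p. For instance
  ∂ef = f − e.
The resulting 10×14 matrix has rank 9, and its Smith normal form has invariant factors (1,1,1,1,1,1,1,1,1).

Boundary ∂_2: C_2 → C_1 sends each 2-simplex [p,q,r] to [q,r] − [p,r] + [p,q]. For instance
  ∂bfj = fj − bj + bf,
  ∂bef = ef − bf + be.
As a 14×4 matrix over Z this has rank 4, with invariant factors (1,1,1,1).

Now H_k = ker ∂_k / im ∂_{k+1}, so:

  H_1: rank ker ∂_1 − rank ∂_2 = (14 − 9) − 4 = 1, and the invariant factors of ∂_2 are all 1, so H_1 ≅ Z.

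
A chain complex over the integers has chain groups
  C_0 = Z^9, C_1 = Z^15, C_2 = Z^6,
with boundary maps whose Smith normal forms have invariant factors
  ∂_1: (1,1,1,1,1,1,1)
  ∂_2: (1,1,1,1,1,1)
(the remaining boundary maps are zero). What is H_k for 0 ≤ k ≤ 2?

H_0: b_0 = 9 − 0 − 7 = 2; torsion from ∂_1 factors > 1: none. So H_0 ≅ Z^2.
H_1: b_1 = 15 − 7 − 6 = 2; torsion from ∂_2 factors > 1: none. So H_1 ≅ Z^2.
H_2: b_2 = 6 − 6 − 0 = 0; torsion from ∂_3 factors > 1: none. So H_2 ≅ 0.

H_0 ≅ Z^2,  H_1 ≅ Z^2,  H_2 = 0.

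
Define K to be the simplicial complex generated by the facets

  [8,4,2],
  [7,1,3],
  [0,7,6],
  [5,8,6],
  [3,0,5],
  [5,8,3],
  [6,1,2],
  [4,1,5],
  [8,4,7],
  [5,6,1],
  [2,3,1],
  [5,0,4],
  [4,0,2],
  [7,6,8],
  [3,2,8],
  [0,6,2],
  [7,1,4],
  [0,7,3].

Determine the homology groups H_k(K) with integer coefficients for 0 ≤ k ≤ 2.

Order the vertices as 0 < 1 < 2 < 3 < 4 < 5 < 6 < 7 < 8. Listing each simplex with vertices in this order, K has dimension 2 with simplices:

  0-simplices (9): [0], [1], [2], [3], [4], [5], [6], [7], [8]
  1-simplices (27): (27 of them)
  2-simplices (18): [0,2,4], [0,2,6], [0,3,5], [0,3,7], [0,4,5], [0,6,7], [1,2,3], [1,2,6], [1,3,7], [1,4,5], [1,4,7], [1,5,6], [2,3,8], [2,4,8], [3,5,8], [4,7,8], [5,6,8], [6,7,8]

so the chain groups are C_0 ≅ Z^9, C_1 ≅ Z^27, C_2 ≅ Z^18.

Boundary ∂_1: C_1 → C_0 maps an edge to its endpoints' difference, ∂[p,q] = q − p.
The 9×27 boundary matrix has rank 8 and Smith normal form diag(1,1,1,1,1,1,1,1).

The boundary map ∂_2: C_2 → C_1 sends each 2-simplex [p,q,r] to [q,r] − [p,r] + [p,q]. For instance
  ∂[1,3,7] = [3,7] − [1,7] + [1,3],
  ∂[4,7,8] = [7,8] − [4,8] + [4,7].
This gives a 27×18 integer matrix of rank 17; reducing to Smith normal form yields diagonal entries (1,1,1,1,1,1,1,1,1,1,1,1,1,1,1,1,1).

Computing H_k = (kernel of ∂_k) / (image of ∂_{k+1}):

  H_0: rank C_0 − rank ∂_1 = 9 − 8 = 1, and the invariant factors of ∂_1 are all 1, so H_0 ≅ Z.
  H_1: rank ker ∂_1 − rank ∂_2 = (27 − 8) − 17 = 2, and the invariant factors of ∂_2 are all 1, so H_1 ≅ Z^2.
  H_2: rank ker ∂_2 − rank ∂_3 = (18 − 17) − 0 = 1, and there is no ∂_3, so H_2 ≅ Z.

As a check, the Euler characteristic is 9 − 27 + 18 = 0, which agrees with 1 − 2 + 1 = 0.

H_0 = Z,  H_1 = Z^2,  H_2 = Z.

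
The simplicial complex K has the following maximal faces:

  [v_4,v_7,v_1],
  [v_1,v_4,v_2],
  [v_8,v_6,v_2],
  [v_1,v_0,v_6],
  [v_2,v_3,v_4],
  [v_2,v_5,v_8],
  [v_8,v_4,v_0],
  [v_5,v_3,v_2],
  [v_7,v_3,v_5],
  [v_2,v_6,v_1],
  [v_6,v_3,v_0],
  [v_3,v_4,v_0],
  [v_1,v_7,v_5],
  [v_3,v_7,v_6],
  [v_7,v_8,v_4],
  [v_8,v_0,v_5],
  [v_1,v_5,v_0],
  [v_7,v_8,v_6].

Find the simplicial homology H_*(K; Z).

H_0 = Z,  H_1 = Z^2,  H_2 = Z.

Order the vertices as v_0 < v_1 < v_2 < v_3 < v_4 < v_5 < v_6 < v_7 < v_8. Listing each simplex with vertices in this order, K has dimension 2 with simplices:

  0-simplices (9): [v_0], [v_1], [v_2], [v_3], [v_4], [v_5], [v_6], [v_7], [v_8]
  1-simplices (27): (27 of them)
  2-simplices (18): (18 of them)

Hence C_0 ≅ Z^9, C_1 ≅ Z^27, C_2 ≅ Z^18.

The boundary map ∂_1: C_1 → C_0 maps an edge to its endpoints' difference, ∂[p,q] = q − p.
The 9×27 boundary matrix has rank 8 and Smith normal form diag(1,1,1,1,1,1,1,1).

The boundary map ∂_2: C_2 → C_1 sends each 2-simplex [p,q,r] to [q,r] − [p,r] + [p,q]. For instance
  ∂[v_0,v_1,v_5] = [v_1,v_5] − [v_0,v_5] + [v_0,v_1],
  ∂[v_0,v_4,v_8] = [v_4,v_8] − [v_0,v_8] + [v_0,v_4].
As a 27×18 matrix over Z this has rank 17, with invariant factors (1,1,1,1,1,1,1,1,1,1,1,1,1,1,1,1,1).

From H_k ≅ ker(∂_k) / im(∂_{k+1}) we obtain:

  H_0: rank C_0 − rank ∂_1 = 9 − 8 = 1, and the invariant factors of ∂_1 are all 1, so H_0 ≅ Z.
  H_1: rank ker ∂_1 − rank ∂_2 = (27 − 8) − 17 = 2, and the invariant factors of ∂_2 are all 1, so H_1 ≅ Z^2.
  H_2: rank ker ∂_2 − rank ∂_3 = (18 − 17) − 0 = 1, and there is no ∂_3, so H_2 ≅ Z.

As a check, the Euler characteristic is 9 − 27 + 18 = 0, which agrees with 1 − 2 + 1 = 0.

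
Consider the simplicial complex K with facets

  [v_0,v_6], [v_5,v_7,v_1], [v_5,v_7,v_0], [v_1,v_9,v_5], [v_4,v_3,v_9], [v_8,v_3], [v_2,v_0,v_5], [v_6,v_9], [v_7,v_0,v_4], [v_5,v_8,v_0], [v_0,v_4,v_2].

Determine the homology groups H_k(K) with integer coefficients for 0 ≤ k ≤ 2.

H_0 = Z,  H_1 = Z^3,  H_2 = 0.

Fix the vertex order v_0 < v_1 < v_2 < v_3 < v_4 < v_5 < v_6 < v_7 < v_8 < v_9 and write every simplex with vertices in increasing order. Then dim K = 2 and the simplices of K are:

  0-simplices (10): [v_0], [v_1], [v_2], [v_3], [v_4], [v_5], [v_6], [v_7], [v_8], [v_9]
  1-simplices (20): (20 of them)
  2-simplices (8): [v_0,v_2,v_4], [v_0,v_2,v_5], [v_0,v_4,v_7], [v_0,v_5,v_7], [v_0,v_5,v_8], [v_1,v_5,v_7], [v_1,v_5,v_9], [v_3,v_4,v_9]

so the chain groups are C_0 ≅ Z^10, C_1 ≅ Z^20, C_2 ≅ Z^8.

Boundary ∂_1: C_1 → C_0 is given by ∂[p,q] = [q] − [p].
As a 10×20 matrix over Z this has rank 9, with invariant factors (1,1,1,1,1,1,1,1,1).

Boundary ∂_2: C_2 → C_1 maps a triangle to the signed sum of its edges. For instance
  ∂[v_1,v_5,v_9] = [v_5,v_9] − [v_1,v_9] + [v_1,v_5],
  ∂[v_0,v_2,v_4] = [v_2,v_4] − [v_0,v_4] + [v_0,v_2].
The 20×8 boundary matrix has rank 8 and Smith normal form diag(1,1,1,1,1,1,1,1).

Now H_k = ker ∂_k / im ∂_{k+1}, so:

  H_0: rank C_0 − rank ∂_1 = 10 − 9 = 1, and the invariant factors of ∂_1 are all 1, so H_0 = Z.
  H_1: rank ker ∂_1 − rank ∂_2 = (20 − 9) − 8 = 3, and the invariant factors of ∂_2 are all 1, so H_1 = Z^3.
  H_2: rank ker ∂_2 − rank ∂_3 = (8 − 8) − 0 = 0, and there is no ∂_3, so H_2 = 0.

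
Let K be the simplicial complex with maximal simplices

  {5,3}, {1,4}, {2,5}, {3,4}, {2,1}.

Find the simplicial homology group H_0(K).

K has 5 vertices, 5 edges.
rank ∂_0 = 0, rank ∂_1 = 4 ⇒ b_0 = 5 − 0 − 4 = 1; all invariant factors of ∂_1 are 1 so no torsion. So H_0 = Z.

H_0 = Z.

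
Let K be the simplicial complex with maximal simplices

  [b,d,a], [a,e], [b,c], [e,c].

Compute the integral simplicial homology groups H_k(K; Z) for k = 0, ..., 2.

H_0 ≅ Z,  H_1 ≅ Z,  H_2 = 0.

Take the total order a < b < c < d < e on the vertex set. Then K (dimension 2) consists of the simplices:

  0-simplices (5): a, b, c, d, e
  1-simplices (6): ab, ad, ae, bc, bd, ce
  2-simplices (1): abd

so the chain groups are C_0 ≅ Z^5, C_1 ≅ Z^6, C_2 ≅ Z^1.

The boundary map ∂_1: C_1 → C_0 sends each edge [p,q] (with p < q) to q − p. For instance
  ∂ae = e − a.
The resulting 5×6 matrix has rank 4, and its Smith normal form has invariant factors (1,1,1,1).

∂_2: C_2 → C_1 maps a triangle to the signed sum of its edges. For instance
  ∂abd = bd − ad + ab.
This gives a 6×1 integer matrix of rank 1; reducing to Smith normal form yields diagonal entries (1).

Computing H_k = (kernel of ∂_k) / (image of ∂_{k+1}):

  H_0: rank C_0 − rank ∂_1 = 5 − 4 = 1, and the invariant factors of ∂_1 are all 1, so H_0 = Z.
  H_1: rank ker ∂_1 − rank ∂_2 = (6 − 4) − 1 = 1, and the invariant factors of ∂_2 are all 1, so H_1 = Z.
  H_2: rank ker ∂_2 − rank ∂_3 = (1 − 1) − 0 = 0, and there is no ∂_3, so H_2 = 0.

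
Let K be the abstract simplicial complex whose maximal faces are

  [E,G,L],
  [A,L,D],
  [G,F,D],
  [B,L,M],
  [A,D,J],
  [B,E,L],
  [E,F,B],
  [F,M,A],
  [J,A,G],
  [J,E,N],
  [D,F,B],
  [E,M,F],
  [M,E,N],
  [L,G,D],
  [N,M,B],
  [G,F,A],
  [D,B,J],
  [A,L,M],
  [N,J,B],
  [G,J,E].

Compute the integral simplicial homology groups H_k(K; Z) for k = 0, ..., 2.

H_0 ≅ Z,  H_1 ≅ Z ⊕ Z/2,  H_2 = 0.

Take the total order A < B < D < E < F < G < J < L < M < N on the vertex set. Then K (dimension 2) consists of the simplices:

  0-simplices (10): A, B, D, E, F, G, J, L, M, N
  1-simplices (30): AD, AF, AG, AJ, AL, AM, BD, BE, BF, BJ, BL, BM, BN, DF, DG, DJ, DL, EF, EG, EJ, EL, EM, EN, FG, FM, GJ, GL, JN, LM, MN
  2-simplices (20): ADJ, ADL, AFG, AFM, AGJ, ALM, BDF, BDJ, BEF, BEL, BJN, BLM, BMN, DFG, DGL, EFM, EGJ, EGL, EJN, EMN

giving chain groups C_0 ≅ Z^10, C_1 ≅ Z^30, C_2 ≅ Z^20.

Boundary ∂_1: C_1 → C_0 is given by ∂[p,q] = [q] − [p].
The resulting 10×30 matrix has rank 9, and its Smith normal form has invariant factors (1,1,1,1,1,1,1,1,1).

The boundary map ∂_2: C_2 → C_1 maps a triangle to the signed sum of its edges. For instance
  ∂BEF = EF − BF + BE,
  ∂EJN = JN − EN + EJ.
The 30×20 boundary matrix has rank 20 and Smith normal form diag(1,1,1,1,1,1,1,1,1,1,1,1,1,1,1,1,1,1,1,2).

Now H_k = ker ∂_k / im ∂_{k+1}, so:

  H_0: rank C_0 − rank ∂_1 = 10 − 9 = 1, and the invariant factors of ∂_1 are all 1, so H_0 = Z.
  H_1: rank ker ∂_1 − rank ∂_2 = (30 − 9) − 20 = 1, and ∂_2 has invariant factor 2 > 1, so H_1 = Z ⊕ Z/2.
  H_2: rank ker ∂_2 − rank ∂_3 = (20 − 20) − 0 = 0, and there is no ∂_3, so H_2 = 0.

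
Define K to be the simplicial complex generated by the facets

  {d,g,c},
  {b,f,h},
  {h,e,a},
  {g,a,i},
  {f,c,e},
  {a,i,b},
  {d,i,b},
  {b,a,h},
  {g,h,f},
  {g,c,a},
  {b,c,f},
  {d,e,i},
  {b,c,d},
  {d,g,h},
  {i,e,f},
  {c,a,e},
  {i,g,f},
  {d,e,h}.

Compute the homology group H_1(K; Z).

Take the total order a < b < c < d < e < f < g < h < i on the vertex set. Then K (dimension 2) consists of the simplices:

  0-simplices (9): a, b, c, d, e, f, g, h, i
  1-simplices (27): ab, ac, ae, ag, ah, ai, bc, bd, bf, bh, bi, cd, ce, cf, cg, de, dg, dh, di, ef, eh, ei, fg, fh, fi, gh, gi
  2-simplices (18): abh, abi, ace, acg, aeh, agi, bcd, bcf, bdi, bfh, cdg, cef, deh, dei, dgh, efi, fgh, fgi

giving chain groups C_0 ≅ Z^9, C_1 ≅ Z^27, C_2 ≅ Z^18.

∂_1: C_1 → C_0 is given by ∂[p,q] = [q] − [p].
The 9×27 boundary matrix has rank 8 and Smith normal form diag(1,1,1,1,1,1,1,1).

∂_2: C_2 → C_1 sends each 2-simplex [p,q,r] to [q,r] − [p,r] + [p,q]. For instance
  ∂fgi = gi − fi + fg,
  ∂cdg = dg − cg + cd.
The resulting 27×18 matrix has rank 17, and its Smith normal form has invariant factors (1,1,1,1,1,1,1,1,1,1,1,1,1,1,1,1,1).

Now H_k = ker ∂_k / im ∂_{k+1}, so:

  H_1: rank ker ∂_1 − rank ∂_2 = (27 − 8) − 17 = 2, and the invariant factors of ∂_2 are all 1, so H_1 = Z^2.

H_1 ≅ Z^2.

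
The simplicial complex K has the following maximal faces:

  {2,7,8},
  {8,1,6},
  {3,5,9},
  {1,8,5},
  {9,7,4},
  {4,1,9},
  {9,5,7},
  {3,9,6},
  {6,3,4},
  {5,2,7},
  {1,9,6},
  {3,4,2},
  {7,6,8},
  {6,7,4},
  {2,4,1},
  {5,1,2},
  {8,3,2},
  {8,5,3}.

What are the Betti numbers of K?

Fix the vertex order 1 < 2 < 3 < 4 < 5 < 6 < 7 < 8 < 9 and write every simplex with vertices in increasing order. Then dim K = 2 and the simplices of K are:

  0-simplices (9): [1], [2], [3], [4], [5], [6], [7], [8], [9]
  1-simplices (27): (27 of them)
  2-simplices (18): [1,2,4], [1,2,5], [1,4,9], [1,5,8], [1,6,8], [1,6,9], [2,3,4], [2,3,8], [2,5,7], [2,7,8], [3,4,6], [3,5,8], [3,5,9], [3,6,9], [4,6,7], [4,7,9], [5,7,9], [6,7,8]

so the chain groups are C_0 ≅ Z^9, C_1 ≅ Z^27, C_2 ≅ Z^18.

The boundary map ∂_1: C_1 → C_0 maps an edge to its endpoints' difference, ∂[p,q] = q − p.
As a 9×27 matrix over Z this has rank 8, with invariant factors (1,1,1,1,1,1,1,1).

The boundary map ∂_2: C_2 → C_1 maps a triangle to the signed sum of its edges. For instance
  ∂[2,5,7] = [5,7] − [2,7] + [2,5],
  ∂[1,2,4] = [2,4] − [1,4] + [1,2].
The 27×18 boundary matrix has rank 18 and Smith normal form diag(1,1,1,1,1,1,1,1,1,1,1,1,1,1,1,1,1,2).

From H_k ≅ ker(∂_k) / im(∂_{k+1}) we obtain:

  H_0: rank C_0 − rank ∂_1 = 9 − 8 = 1, and the invariant factors of ∂_1 are all 1, so H_0 ≅ Z.
  H_1: rank ker ∂_1 − rank ∂_2 = (27 − 8) − 18 = 1, and ∂_2 has invariant factor 2 > 1, so H_1 ≅ Z ⊕ Z_2.
  H_2: rank ker ∂_2 − rank ∂_3 = (18 − 18) − 0 = 0, and there is no ∂_3, so H_2 ≅ 0.

Hence the Betti numbers are b_0 = 1, b_1 = 1, b_2 = 0.

b_0 = 1, b_1 = 1, b_2 = 0.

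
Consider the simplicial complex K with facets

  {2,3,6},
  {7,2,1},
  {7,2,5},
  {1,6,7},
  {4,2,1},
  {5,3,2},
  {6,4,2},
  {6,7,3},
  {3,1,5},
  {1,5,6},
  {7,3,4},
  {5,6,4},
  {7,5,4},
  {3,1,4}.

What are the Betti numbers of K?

K has 7 vertices, 21 edges, 14 triangles.
rank ∂_0 = 0, rank ∂_1 = 6 ⇒ b_0 = 7 − 0 − 6 = 1; all invariant factors of ∂_1 are 1 so no torsion. So H_0 = Z.
rank ∂_1 = 6, rank ∂_2 = 13 ⇒ b_1 = 21 − 6 − 13 = 2; all invariant factors of ∂_2 are 1 so no torsion. So H_1 = Z^2.
rank ∂_2 = 13, rank ∂_3 = 0 ⇒ b_2 = 14 − 13 − 0 = 1. So H_2 = Z.

b_0 = 1, b_1 = 2, b_2 = 1.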